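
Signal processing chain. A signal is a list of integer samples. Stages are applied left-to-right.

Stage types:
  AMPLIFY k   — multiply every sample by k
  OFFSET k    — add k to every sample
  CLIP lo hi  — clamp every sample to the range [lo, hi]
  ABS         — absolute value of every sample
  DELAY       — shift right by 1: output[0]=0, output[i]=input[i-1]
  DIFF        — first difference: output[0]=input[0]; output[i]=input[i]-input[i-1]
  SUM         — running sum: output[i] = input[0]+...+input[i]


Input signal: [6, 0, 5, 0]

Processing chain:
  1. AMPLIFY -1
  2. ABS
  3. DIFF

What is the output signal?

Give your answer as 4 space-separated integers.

Input: [6, 0, 5, 0]
Stage 1 (AMPLIFY -1): 6*-1=-6, 0*-1=0, 5*-1=-5, 0*-1=0 -> [-6, 0, -5, 0]
Stage 2 (ABS): |-6|=6, |0|=0, |-5|=5, |0|=0 -> [6, 0, 5, 0]
Stage 3 (DIFF): s[0]=6, 0-6=-6, 5-0=5, 0-5=-5 -> [6, -6, 5, -5]

Answer: 6 -6 5 -5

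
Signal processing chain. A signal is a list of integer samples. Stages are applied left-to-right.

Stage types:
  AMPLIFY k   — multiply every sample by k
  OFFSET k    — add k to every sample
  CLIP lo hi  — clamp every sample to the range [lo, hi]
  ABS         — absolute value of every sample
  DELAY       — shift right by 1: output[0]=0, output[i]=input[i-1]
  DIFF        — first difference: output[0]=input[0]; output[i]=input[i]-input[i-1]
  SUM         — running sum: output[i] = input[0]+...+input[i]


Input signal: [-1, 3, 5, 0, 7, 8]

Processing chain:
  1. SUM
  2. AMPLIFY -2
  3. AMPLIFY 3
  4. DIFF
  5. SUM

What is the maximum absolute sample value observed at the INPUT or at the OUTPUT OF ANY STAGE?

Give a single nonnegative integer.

Answer: 132

Derivation:
Input: [-1, 3, 5, 0, 7, 8] (max |s|=8)
Stage 1 (SUM): sum[0..0]=-1, sum[0..1]=2, sum[0..2]=7, sum[0..3]=7, sum[0..4]=14, sum[0..5]=22 -> [-1, 2, 7, 7, 14, 22] (max |s|=22)
Stage 2 (AMPLIFY -2): -1*-2=2, 2*-2=-4, 7*-2=-14, 7*-2=-14, 14*-2=-28, 22*-2=-44 -> [2, -4, -14, -14, -28, -44] (max |s|=44)
Stage 3 (AMPLIFY 3): 2*3=6, -4*3=-12, -14*3=-42, -14*3=-42, -28*3=-84, -44*3=-132 -> [6, -12, -42, -42, -84, -132] (max |s|=132)
Stage 4 (DIFF): s[0]=6, -12-6=-18, -42--12=-30, -42--42=0, -84--42=-42, -132--84=-48 -> [6, -18, -30, 0, -42, -48] (max |s|=48)
Stage 5 (SUM): sum[0..0]=6, sum[0..1]=-12, sum[0..2]=-42, sum[0..3]=-42, sum[0..4]=-84, sum[0..5]=-132 -> [6, -12, -42, -42, -84, -132] (max |s|=132)
Overall max amplitude: 132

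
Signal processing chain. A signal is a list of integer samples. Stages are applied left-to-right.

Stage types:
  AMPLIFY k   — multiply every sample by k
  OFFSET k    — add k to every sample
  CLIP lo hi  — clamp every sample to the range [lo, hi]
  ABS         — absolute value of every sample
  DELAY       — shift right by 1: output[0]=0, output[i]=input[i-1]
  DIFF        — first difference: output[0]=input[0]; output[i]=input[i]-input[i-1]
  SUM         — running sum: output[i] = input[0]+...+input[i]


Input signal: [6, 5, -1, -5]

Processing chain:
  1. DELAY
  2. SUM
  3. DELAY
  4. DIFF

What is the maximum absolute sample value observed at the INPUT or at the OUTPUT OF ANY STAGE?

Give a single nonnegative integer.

Answer: 11

Derivation:
Input: [6, 5, -1, -5] (max |s|=6)
Stage 1 (DELAY): [0, 6, 5, -1] = [0, 6, 5, -1] -> [0, 6, 5, -1] (max |s|=6)
Stage 2 (SUM): sum[0..0]=0, sum[0..1]=6, sum[0..2]=11, sum[0..3]=10 -> [0, 6, 11, 10] (max |s|=11)
Stage 3 (DELAY): [0, 0, 6, 11] = [0, 0, 6, 11] -> [0, 0, 6, 11] (max |s|=11)
Stage 4 (DIFF): s[0]=0, 0-0=0, 6-0=6, 11-6=5 -> [0, 0, 6, 5] (max |s|=6)
Overall max amplitude: 11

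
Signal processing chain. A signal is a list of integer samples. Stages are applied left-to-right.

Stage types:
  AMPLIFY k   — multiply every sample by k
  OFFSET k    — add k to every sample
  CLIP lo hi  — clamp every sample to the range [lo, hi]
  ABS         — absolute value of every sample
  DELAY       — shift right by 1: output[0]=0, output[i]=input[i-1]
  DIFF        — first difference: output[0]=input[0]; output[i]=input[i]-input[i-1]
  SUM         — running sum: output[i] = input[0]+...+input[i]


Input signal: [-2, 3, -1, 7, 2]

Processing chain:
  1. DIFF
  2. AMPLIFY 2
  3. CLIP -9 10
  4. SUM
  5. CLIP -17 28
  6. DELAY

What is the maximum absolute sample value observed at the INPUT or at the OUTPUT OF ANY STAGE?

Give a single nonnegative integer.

Answer: 16

Derivation:
Input: [-2, 3, -1, 7, 2] (max |s|=7)
Stage 1 (DIFF): s[0]=-2, 3--2=5, -1-3=-4, 7--1=8, 2-7=-5 -> [-2, 5, -4, 8, -5] (max |s|=8)
Stage 2 (AMPLIFY 2): -2*2=-4, 5*2=10, -4*2=-8, 8*2=16, -5*2=-10 -> [-4, 10, -8, 16, -10] (max |s|=16)
Stage 3 (CLIP -9 10): clip(-4,-9,10)=-4, clip(10,-9,10)=10, clip(-8,-9,10)=-8, clip(16,-9,10)=10, clip(-10,-9,10)=-9 -> [-4, 10, -8, 10, -9] (max |s|=10)
Stage 4 (SUM): sum[0..0]=-4, sum[0..1]=6, sum[0..2]=-2, sum[0..3]=8, sum[0..4]=-1 -> [-4, 6, -2, 8, -1] (max |s|=8)
Stage 5 (CLIP -17 28): clip(-4,-17,28)=-4, clip(6,-17,28)=6, clip(-2,-17,28)=-2, clip(8,-17,28)=8, clip(-1,-17,28)=-1 -> [-4, 6, -2, 8, -1] (max |s|=8)
Stage 6 (DELAY): [0, -4, 6, -2, 8] = [0, -4, 6, -2, 8] -> [0, -4, 6, -2, 8] (max |s|=8)
Overall max amplitude: 16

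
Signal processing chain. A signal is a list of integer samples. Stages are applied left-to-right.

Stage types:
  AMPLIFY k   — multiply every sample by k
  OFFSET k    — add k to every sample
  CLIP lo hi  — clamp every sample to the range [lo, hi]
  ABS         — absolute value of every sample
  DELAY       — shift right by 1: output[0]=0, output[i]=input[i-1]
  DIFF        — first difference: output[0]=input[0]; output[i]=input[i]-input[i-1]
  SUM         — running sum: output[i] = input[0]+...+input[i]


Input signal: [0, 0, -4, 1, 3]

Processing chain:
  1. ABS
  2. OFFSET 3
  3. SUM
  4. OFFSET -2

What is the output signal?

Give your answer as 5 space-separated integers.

Input: [0, 0, -4, 1, 3]
Stage 1 (ABS): |0|=0, |0|=0, |-4|=4, |1|=1, |3|=3 -> [0, 0, 4, 1, 3]
Stage 2 (OFFSET 3): 0+3=3, 0+3=3, 4+3=7, 1+3=4, 3+3=6 -> [3, 3, 7, 4, 6]
Stage 3 (SUM): sum[0..0]=3, sum[0..1]=6, sum[0..2]=13, sum[0..3]=17, sum[0..4]=23 -> [3, 6, 13, 17, 23]
Stage 4 (OFFSET -2): 3+-2=1, 6+-2=4, 13+-2=11, 17+-2=15, 23+-2=21 -> [1, 4, 11, 15, 21]

Answer: 1 4 11 15 21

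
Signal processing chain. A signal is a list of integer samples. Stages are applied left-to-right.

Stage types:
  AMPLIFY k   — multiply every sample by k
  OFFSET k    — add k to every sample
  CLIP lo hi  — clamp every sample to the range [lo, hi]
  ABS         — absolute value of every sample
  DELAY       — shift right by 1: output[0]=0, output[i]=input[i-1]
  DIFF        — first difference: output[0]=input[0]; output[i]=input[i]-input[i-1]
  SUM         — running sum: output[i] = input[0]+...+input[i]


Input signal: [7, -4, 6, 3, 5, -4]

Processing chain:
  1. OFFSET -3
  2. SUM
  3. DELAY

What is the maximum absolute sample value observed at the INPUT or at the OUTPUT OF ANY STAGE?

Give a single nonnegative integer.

Input: [7, -4, 6, 3, 5, -4] (max |s|=7)
Stage 1 (OFFSET -3): 7+-3=4, -4+-3=-7, 6+-3=3, 3+-3=0, 5+-3=2, -4+-3=-7 -> [4, -7, 3, 0, 2, -7] (max |s|=7)
Stage 2 (SUM): sum[0..0]=4, sum[0..1]=-3, sum[0..2]=0, sum[0..3]=0, sum[0..4]=2, sum[0..5]=-5 -> [4, -3, 0, 0, 2, -5] (max |s|=5)
Stage 3 (DELAY): [0, 4, -3, 0, 0, 2] = [0, 4, -3, 0, 0, 2] -> [0, 4, -3, 0, 0, 2] (max |s|=4)
Overall max amplitude: 7

Answer: 7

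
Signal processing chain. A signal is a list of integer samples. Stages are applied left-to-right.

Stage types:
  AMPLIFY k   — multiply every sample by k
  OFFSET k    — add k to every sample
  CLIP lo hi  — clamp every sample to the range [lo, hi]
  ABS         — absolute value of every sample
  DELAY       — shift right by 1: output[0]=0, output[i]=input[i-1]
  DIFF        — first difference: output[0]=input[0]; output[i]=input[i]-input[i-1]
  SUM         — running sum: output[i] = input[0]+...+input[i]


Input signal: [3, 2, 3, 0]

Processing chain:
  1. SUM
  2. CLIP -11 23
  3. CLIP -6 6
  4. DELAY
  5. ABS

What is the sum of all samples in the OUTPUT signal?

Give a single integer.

Input: [3, 2, 3, 0]
Stage 1 (SUM): sum[0..0]=3, sum[0..1]=5, sum[0..2]=8, sum[0..3]=8 -> [3, 5, 8, 8]
Stage 2 (CLIP -11 23): clip(3,-11,23)=3, clip(5,-11,23)=5, clip(8,-11,23)=8, clip(8,-11,23)=8 -> [3, 5, 8, 8]
Stage 3 (CLIP -6 6): clip(3,-6,6)=3, clip(5,-6,6)=5, clip(8,-6,6)=6, clip(8,-6,6)=6 -> [3, 5, 6, 6]
Stage 4 (DELAY): [0, 3, 5, 6] = [0, 3, 5, 6] -> [0, 3, 5, 6]
Stage 5 (ABS): |0|=0, |3|=3, |5|=5, |6|=6 -> [0, 3, 5, 6]
Output sum: 14

Answer: 14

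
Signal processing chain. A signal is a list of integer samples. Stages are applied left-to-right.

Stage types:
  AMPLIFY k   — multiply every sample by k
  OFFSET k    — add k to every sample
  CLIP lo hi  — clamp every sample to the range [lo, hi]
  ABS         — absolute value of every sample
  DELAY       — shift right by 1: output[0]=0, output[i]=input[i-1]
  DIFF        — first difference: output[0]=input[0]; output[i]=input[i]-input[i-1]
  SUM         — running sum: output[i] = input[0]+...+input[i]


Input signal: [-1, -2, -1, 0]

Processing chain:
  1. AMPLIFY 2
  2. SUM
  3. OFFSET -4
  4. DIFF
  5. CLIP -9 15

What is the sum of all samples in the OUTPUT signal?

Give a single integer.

Input: [-1, -2, -1, 0]
Stage 1 (AMPLIFY 2): -1*2=-2, -2*2=-4, -1*2=-2, 0*2=0 -> [-2, -4, -2, 0]
Stage 2 (SUM): sum[0..0]=-2, sum[0..1]=-6, sum[0..2]=-8, sum[0..3]=-8 -> [-2, -6, -8, -8]
Stage 3 (OFFSET -4): -2+-4=-6, -6+-4=-10, -8+-4=-12, -8+-4=-12 -> [-6, -10, -12, -12]
Stage 4 (DIFF): s[0]=-6, -10--6=-4, -12--10=-2, -12--12=0 -> [-6, -4, -2, 0]
Stage 5 (CLIP -9 15): clip(-6,-9,15)=-6, clip(-4,-9,15)=-4, clip(-2,-9,15)=-2, clip(0,-9,15)=0 -> [-6, -4, -2, 0]
Output sum: -12

Answer: -12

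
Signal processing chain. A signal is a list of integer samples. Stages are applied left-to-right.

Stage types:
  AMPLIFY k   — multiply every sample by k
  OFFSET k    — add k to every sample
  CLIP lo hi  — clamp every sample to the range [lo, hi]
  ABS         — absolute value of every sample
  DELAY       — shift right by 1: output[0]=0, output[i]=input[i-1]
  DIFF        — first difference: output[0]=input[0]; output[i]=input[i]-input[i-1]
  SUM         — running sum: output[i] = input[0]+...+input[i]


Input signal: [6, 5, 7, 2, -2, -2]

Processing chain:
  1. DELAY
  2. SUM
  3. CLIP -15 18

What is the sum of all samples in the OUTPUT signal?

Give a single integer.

Answer: 71

Derivation:
Input: [6, 5, 7, 2, -2, -2]
Stage 1 (DELAY): [0, 6, 5, 7, 2, -2] = [0, 6, 5, 7, 2, -2] -> [0, 6, 5, 7, 2, -2]
Stage 2 (SUM): sum[0..0]=0, sum[0..1]=6, sum[0..2]=11, sum[0..3]=18, sum[0..4]=20, sum[0..5]=18 -> [0, 6, 11, 18, 20, 18]
Stage 3 (CLIP -15 18): clip(0,-15,18)=0, clip(6,-15,18)=6, clip(11,-15,18)=11, clip(18,-15,18)=18, clip(20,-15,18)=18, clip(18,-15,18)=18 -> [0, 6, 11, 18, 18, 18]
Output sum: 71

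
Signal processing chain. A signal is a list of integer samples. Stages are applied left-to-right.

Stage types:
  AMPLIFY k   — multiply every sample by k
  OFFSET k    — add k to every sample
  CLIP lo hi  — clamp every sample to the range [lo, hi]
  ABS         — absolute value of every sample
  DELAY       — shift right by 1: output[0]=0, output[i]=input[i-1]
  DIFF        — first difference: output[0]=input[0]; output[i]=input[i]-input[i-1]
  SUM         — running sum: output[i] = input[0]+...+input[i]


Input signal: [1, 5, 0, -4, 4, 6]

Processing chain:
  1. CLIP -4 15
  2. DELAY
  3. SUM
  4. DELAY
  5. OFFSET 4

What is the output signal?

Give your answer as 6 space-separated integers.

Answer: 4 4 5 10 10 6

Derivation:
Input: [1, 5, 0, -4, 4, 6]
Stage 1 (CLIP -4 15): clip(1,-4,15)=1, clip(5,-4,15)=5, clip(0,-4,15)=0, clip(-4,-4,15)=-4, clip(4,-4,15)=4, clip(6,-4,15)=6 -> [1, 5, 0, -4, 4, 6]
Stage 2 (DELAY): [0, 1, 5, 0, -4, 4] = [0, 1, 5, 0, -4, 4] -> [0, 1, 5, 0, -4, 4]
Stage 3 (SUM): sum[0..0]=0, sum[0..1]=1, sum[0..2]=6, sum[0..3]=6, sum[0..4]=2, sum[0..5]=6 -> [0, 1, 6, 6, 2, 6]
Stage 4 (DELAY): [0, 0, 1, 6, 6, 2] = [0, 0, 1, 6, 6, 2] -> [0, 0, 1, 6, 6, 2]
Stage 5 (OFFSET 4): 0+4=4, 0+4=4, 1+4=5, 6+4=10, 6+4=10, 2+4=6 -> [4, 4, 5, 10, 10, 6]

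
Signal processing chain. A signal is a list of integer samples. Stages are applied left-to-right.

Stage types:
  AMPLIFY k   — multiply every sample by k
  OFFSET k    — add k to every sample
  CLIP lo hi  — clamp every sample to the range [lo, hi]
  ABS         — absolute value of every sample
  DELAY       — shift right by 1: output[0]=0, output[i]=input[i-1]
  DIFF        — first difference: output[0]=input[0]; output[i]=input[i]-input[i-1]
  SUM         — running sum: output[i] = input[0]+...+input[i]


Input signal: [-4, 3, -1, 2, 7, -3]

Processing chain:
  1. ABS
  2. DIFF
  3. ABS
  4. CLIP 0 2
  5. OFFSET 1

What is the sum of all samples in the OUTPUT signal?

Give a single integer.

Answer: 16

Derivation:
Input: [-4, 3, -1, 2, 7, -3]
Stage 1 (ABS): |-4|=4, |3|=3, |-1|=1, |2|=2, |7|=7, |-3|=3 -> [4, 3, 1, 2, 7, 3]
Stage 2 (DIFF): s[0]=4, 3-4=-1, 1-3=-2, 2-1=1, 7-2=5, 3-7=-4 -> [4, -1, -2, 1, 5, -4]
Stage 3 (ABS): |4|=4, |-1|=1, |-2|=2, |1|=1, |5|=5, |-4|=4 -> [4, 1, 2, 1, 5, 4]
Stage 4 (CLIP 0 2): clip(4,0,2)=2, clip(1,0,2)=1, clip(2,0,2)=2, clip(1,0,2)=1, clip(5,0,2)=2, clip(4,0,2)=2 -> [2, 1, 2, 1, 2, 2]
Stage 5 (OFFSET 1): 2+1=3, 1+1=2, 2+1=3, 1+1=2, 2+1=3, 2+1=3 -> [3, 2, 3, 2, 3, 3]
Output sum: 16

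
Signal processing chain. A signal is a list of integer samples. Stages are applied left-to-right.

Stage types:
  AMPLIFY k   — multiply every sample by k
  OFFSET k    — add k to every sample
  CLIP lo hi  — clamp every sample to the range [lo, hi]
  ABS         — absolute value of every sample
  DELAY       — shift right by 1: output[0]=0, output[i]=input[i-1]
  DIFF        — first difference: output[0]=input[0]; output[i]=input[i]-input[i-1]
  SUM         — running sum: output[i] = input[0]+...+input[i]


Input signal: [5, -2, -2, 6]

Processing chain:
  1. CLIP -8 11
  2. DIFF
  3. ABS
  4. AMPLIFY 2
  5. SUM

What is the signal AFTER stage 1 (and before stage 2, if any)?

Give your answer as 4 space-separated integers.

Answer: 5 -2 -2 6

Derivation:
Input: [5, -2, -2, 6]
Stage 1 (CLIP -8 11): clip(5,-8,11)=5, clip(-2,-8,11)=-2, clip(-2,-8,11)=-2, clip(6,-8,11)=6 -> [5, -2, -2, 6]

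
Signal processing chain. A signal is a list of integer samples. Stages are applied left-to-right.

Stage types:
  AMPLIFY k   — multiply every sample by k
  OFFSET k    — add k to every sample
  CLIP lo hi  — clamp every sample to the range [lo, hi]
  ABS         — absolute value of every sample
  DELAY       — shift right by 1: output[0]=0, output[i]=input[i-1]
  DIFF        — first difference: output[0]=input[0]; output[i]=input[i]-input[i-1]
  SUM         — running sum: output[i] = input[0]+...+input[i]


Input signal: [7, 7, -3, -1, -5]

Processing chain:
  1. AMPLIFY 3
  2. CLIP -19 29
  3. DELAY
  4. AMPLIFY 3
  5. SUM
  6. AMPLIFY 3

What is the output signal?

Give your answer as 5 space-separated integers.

Input: [7, 7, -3, -1, -5]
Stage 1 (AMPLIFY 3): 7*3=21, 7*3=21, -3*3=-9, -1*3=-3, -5*3=-15 -> [21, 21, -9, -3, -15]
Stage 2 (CLIP -19 29): clip(21,-19,29)=21, clip(21,-19,29)=21, clip(-9,-19,29)=-9, clip(-3,-19,29)=-3, clip(-15,-19,29)=-15 -> [21, 21, -9, -3, -15]
Stage 3 (DELAY): [0, 21, 21, -9, -3] = [0, 21, 21, -9, -3] -> [0, 21, 21, -9, -3]
Stage 4 (AMPLIFY 3): 0*3=0, 21*3=63, 21*3=63, -9*3=-27, -3*3=-9 -> [0, 63, 63, -27, -9]
Stage 5 (SUM): sum[0..0]=0, sum[0..1]=63, sum[0..2]=126, sum[0..3]=99, sum[0..4]=90 -> [0, 63, 126, 99, 90]
Stage 6 (AMPLIFY 3): 0*3=0, 63*3=189, 126*3=378, 99*3=297, 90*3=270 -> [0, 189, 378, 297, 270]

Answer: 0 189 378 297 270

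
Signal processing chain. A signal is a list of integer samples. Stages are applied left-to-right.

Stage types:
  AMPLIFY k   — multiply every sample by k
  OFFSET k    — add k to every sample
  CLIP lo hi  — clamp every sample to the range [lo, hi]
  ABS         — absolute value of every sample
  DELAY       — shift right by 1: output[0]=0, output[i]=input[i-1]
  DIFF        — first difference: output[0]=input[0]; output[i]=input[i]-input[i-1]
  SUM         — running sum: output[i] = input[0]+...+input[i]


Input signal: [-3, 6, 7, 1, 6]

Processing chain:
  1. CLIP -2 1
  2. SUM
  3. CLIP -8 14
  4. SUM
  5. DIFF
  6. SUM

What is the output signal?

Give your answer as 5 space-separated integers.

Answer: -2 -3 -3 -2 0

Derivation:
Input: [-3, 6, 7, 1, 6]
Stage 1 (CLIP -2 1): clip(-3,-2,1)=-2, clip(6,-2,1)=1, clip(7,-2,1)=1, clip(1,-2,1)=1, clip(6,-2,1)=1 -> [-2, 1, 1, 1, 1]
Stage 2 (SUM): sum[0..0]=-2, sum[0..1]=-1, sum[0..2]=0, sum[0..3]=1, sum[0..4]=2 -> [-2, -1, 0, 1, 2]
Stage 3 (CLIP -8 14): clip(-2,-8,14)=-2, clip(-1,-8,14)=-1, clip(0,-8,14)=0, clip(1,-8,14)=1, clip(2,-8,14)=2 -> [-2, -1, 0, 1, 2]
Stage 4 (SUM): sum[0..0]=-2, sum[0..1]=-3, sum[0..2]=-3, sum[0..3]=-2, sum[0..4]=0 -> [-2, -3, -3, -2, 0]
Stage 5 (DIFF): s[0]=-2, -3--2=-1, -3--3=0, -2--3=1, 0--2=2 -> [-2, -1, 0, 1, 2]
Stage 6 (SUM): sum[0..0]=-2, sum[0..1]=-3, sum[0..2]=-3, sum[0..3]=-2, sum[0..4]=0 -> [-2, -3, -3, -2, 0]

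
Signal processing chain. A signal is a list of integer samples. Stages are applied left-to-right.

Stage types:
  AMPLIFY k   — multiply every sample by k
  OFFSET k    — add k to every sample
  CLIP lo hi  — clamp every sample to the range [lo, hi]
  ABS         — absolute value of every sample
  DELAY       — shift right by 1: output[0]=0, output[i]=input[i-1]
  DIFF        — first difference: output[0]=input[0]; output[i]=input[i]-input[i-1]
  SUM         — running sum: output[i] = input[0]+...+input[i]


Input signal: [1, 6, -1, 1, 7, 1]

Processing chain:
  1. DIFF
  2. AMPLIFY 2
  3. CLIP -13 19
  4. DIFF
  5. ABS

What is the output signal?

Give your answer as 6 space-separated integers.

Answer: 2 8 23 17 8 24

Derivation:
Input: [1, 6, -1, 1, 7, 1]
Stage 1 (DIFF): s[0]=1, 6-1=5, -1-6=-7, 1--1=2, 7-1=6, 1-7=-6 -> [1, 5, -7, 2, 6, -6]
Stage 2 (AMPLIFY 2): 1*2=2, 5*2=10, -7*2=-14, 2*2=4, 6*2=12, -6*2=-12 -> [2, 10, -14, 4, 12, -12]
Stage 3 (CLIP -13 19): clip(2,-13,19)=2, clip(10,-13,19)=10, clip(-14,-13,19)=-13, clip(4,-13,19)=4, clip(12,-13,19)=12, clip(-12,-13,19)=-12 -> [2, 10, -13, 4, 12, -12]
Stage 4 (DIFF): s[0]=2, 10-2=8, -13-10=-23, 4--13=17, 12-4=8, -12-12=-24 -> [2, 8, -23, 17, 8, -24]
Stage 5 (ABS): |2|=2, |8|=8, |-23|=23, |17|=17, |8|=8, |-24|=24 -> [2, 8, 23, 17, 8, 24]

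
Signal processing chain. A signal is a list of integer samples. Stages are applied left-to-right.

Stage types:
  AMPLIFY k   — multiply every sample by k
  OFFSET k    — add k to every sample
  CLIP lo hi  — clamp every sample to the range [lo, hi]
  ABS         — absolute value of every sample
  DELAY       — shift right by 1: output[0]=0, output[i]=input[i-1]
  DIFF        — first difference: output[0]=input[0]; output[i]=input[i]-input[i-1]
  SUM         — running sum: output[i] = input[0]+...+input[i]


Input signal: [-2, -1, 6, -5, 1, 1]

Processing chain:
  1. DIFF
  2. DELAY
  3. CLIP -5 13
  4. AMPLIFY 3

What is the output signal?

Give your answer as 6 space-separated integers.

Answer: 0 -6 3 21 -15 18

Derivation:
Input: [-2, -1, 6, -5, 1, 1]
Stage 1 (DIFF): s[0]=-2, -1--2=1, 6--1=7, -5-6=-11, 1--5=6, 1-1=0 -> [-2, 1, 7, -11, 6, 0]
Stage 2 (DELAY): [0, -2, 1, 7, -11, 6] = [0, -2, 1, 7, -11, 6] -> [0, -2, 1, 7, -11, 6]
Stage 3 (CLIP -5 13): clip(0,-5,13)=0, clip(-2,-5,13)=-2, clip(1,-5,13)=1, clip(7,-5,13)=7, clip(-11,-5,13)=-5, clip(6,-5,13)=6 -> [0, -2, 1, 7, -5, 6]
Stage 4 (AMPLIFY 3): 0*3=0, -2*3=-6, 1*3=3, 7*3=21, -5*3=-15, 6*3=18 -> [0, -6, 3, 21, -15, 18]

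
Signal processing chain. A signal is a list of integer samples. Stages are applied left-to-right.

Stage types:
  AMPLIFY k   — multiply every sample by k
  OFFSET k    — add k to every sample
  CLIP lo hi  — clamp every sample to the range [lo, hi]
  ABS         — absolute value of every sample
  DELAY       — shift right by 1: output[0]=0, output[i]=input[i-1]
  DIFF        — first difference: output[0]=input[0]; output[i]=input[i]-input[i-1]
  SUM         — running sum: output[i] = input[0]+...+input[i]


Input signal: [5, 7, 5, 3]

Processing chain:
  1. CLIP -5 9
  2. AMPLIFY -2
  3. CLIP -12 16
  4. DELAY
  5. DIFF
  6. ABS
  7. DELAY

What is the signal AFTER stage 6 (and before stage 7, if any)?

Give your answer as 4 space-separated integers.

Input: [5, 7, 5, 3]
Stage 1 (CLIP -5 9): clip(5,-5,9)=5, clip(7,-5,9)=7, clip(5,-5,9)=5, clip(3,-5,9)=3 -> [5, 7, 5, 3]
Stage 2 (AMPLIFY -2): 5*-2=-10, 7*-2=-14, 5*-2=-10, 3*-2=-6 -> [-10, -14, -10, -6]
Stage 3 (CLIP -12 16): clip(-10,-12,16)=-10, clip(-14,-12,16)=-12, clip(-10,-12,16)=-10, clip(-6,-12,16)=-6 -> [-10, -12, -10, -6]
Stage 4 (DELAY): [0, -10, -12, -10] = [0, -10, -12, -10] -> [0, -10, -12, -10]
Stage 5 (DIFF): s[0]=0, -10-0=-10, -12--10=-2, -10--12=2 -> [0, -10, -2, 2]
Stage 6 (ABS): |0|=0, |-10|=10, |-2|=2, |2|=2 -> [0, 10, 2, 2]

Answer: 0 10 2 2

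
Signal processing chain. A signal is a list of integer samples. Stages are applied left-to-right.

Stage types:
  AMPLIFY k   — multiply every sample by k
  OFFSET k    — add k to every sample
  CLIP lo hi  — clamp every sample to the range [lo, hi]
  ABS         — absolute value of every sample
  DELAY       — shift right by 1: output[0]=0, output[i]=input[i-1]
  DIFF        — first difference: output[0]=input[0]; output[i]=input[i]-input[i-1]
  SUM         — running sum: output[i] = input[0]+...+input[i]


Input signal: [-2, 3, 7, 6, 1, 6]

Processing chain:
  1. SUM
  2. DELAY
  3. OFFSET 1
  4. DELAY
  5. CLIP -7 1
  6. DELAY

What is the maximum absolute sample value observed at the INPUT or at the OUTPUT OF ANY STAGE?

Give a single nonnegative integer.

Answer: 21

Derivation:
Input: [-2, 3, 7, 6, 1, 6] (max |s|=7)
Stage 1 (SUM): sum[0..0]=-2, sum[0..1]=1, sum[0..2]=8, sum[0..3]=14, sum[0..4]=15, sum[0..5]=21 -> [-2, 1, 8, 14, 15, 21] (max |s|=21)
Stage 2 (DELAY): [0, -2, 1, 8, 14, 15] = [0, -2, 1, 8, 14, 15] -> [0, -2, 1, 8, 14, 15] (max |s|=15)
Stage 3 (OFFSET 1): 0+1=1, -2+1=-1, 1+1=2, 8+1=9, 14+1=15, 15+1=16 -> [1, -1, 2, 9, 15, 16] (max |s|=16)
Stage 4 (DELAY): [0, 1, -1, 2, 9, 15] = [0, 1, -1, 2, 9, 15] -> [0, 1, -1, 2, 9, 15] (max |s|=15)
Stage 5 (CLIP -7 1): clip(0,-7,1)=0, clip(1,-7,1)=1, clip(-1,-7,1)=-1, clip(2,-7,1)=1, clip(9,-7,1)=1, clip(15,-7,1)=1 -> [0, 1, -1, 1, 1, 1] (max |s|=1)
Stage 6 (DELAY): [0, 0, 1, -1, 1, 1] = [0, 0, 1, -1, 1, 1] -> [0, 0, 1, -1, 1, 1] (max |s|=1)
Overall max amplitude: 21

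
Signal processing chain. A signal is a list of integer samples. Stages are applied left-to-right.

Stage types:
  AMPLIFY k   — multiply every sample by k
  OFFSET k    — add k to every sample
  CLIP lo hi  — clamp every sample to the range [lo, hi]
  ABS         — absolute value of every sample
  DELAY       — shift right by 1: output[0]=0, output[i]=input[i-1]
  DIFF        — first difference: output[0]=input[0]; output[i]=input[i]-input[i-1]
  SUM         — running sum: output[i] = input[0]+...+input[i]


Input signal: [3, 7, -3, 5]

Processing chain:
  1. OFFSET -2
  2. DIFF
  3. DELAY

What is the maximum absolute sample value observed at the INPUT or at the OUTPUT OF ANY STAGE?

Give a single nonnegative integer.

Input: [3, 7, -3, 5] (max |s|=7)
Stage 1 (OFFSET -2): 3+-2=1, 7+-2=5, -3+-2=-5, 5+-2=3 -> [1, 5, -5, 3] (max |s|=5)
Stage 2 (DIFF): s[0]=1, 5-1=4, -5-5=-10, 3--5=8 -> [1, 4, -10, 8] (max |s|=10)
Stage 3 (DELAY): [0, 1, 4, -10] = [0, 1, 4, -10] -> [0, 1, 4, -10] (max |s|=10)
Overall max amplitude: 10

Answer: 10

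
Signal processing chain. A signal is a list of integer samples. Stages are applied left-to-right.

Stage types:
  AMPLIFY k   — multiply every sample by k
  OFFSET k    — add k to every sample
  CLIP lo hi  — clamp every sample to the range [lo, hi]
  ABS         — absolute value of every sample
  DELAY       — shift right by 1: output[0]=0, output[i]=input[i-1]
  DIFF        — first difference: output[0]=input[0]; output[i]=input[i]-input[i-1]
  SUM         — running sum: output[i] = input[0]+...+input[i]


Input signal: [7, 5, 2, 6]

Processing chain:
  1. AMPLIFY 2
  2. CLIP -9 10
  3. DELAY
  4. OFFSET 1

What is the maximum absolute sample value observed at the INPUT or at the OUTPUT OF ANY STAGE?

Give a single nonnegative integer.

Input: [7, 5, 2, 6] (max |s|=7)
Stage 1 (AMPLIFY 2): 7*2=14, 5*2=10, 2*2=4, 6*2=12 -> [14, 10, 4, 12] (max |s|=14)
Stage 2 (CLIP -9 10): clip(14,-9,10)=10, clip(10,-9,10)=10, clip(4,-9,10)=4, clip(12,-9,10)=10 -> [10, 10, 4, 10] (max |s|=10)
Stage 3 (DELAY): [0, 10, 10, 4] = [0, 10, 10, 4] -> [0, 10, 10, 4] (max |s|=10)
Stage 4 (OFFSET 1): 0+1=1, 10+1=11, 10+1=11, 4+1=5 -> [1, 11, 11, 5] (max |s|=11)
Overall max amplitude: 14

Answer: 14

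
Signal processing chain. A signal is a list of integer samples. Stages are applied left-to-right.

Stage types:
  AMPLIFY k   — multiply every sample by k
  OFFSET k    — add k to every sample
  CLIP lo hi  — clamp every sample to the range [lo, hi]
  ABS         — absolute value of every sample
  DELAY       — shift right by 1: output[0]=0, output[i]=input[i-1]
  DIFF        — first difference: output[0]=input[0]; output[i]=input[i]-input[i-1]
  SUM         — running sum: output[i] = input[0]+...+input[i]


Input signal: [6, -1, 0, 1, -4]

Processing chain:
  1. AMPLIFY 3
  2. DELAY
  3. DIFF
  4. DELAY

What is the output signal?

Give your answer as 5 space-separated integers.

Answer: 0 0 18 -21 3

Derivation:
Input: [6, -1, 0, 1, -4]
Stage 1 (AMPLIFY 3): 6*3=18, -1*3=-3, 0*3=0, 1*3=3, -4*3=-12 -> [18, -3, 0, 3, -12]
Stage 2 (DELAY): [0, 18, -3, 0, 3] = [0, 18, -3, 0, 3] -> [0, 18, -3, 0, 3]
Stage 3 (DIFF): s[0]=0, 18-0=18, -3-18=-21, 0--3=3, 3-0=3 -> [0, 18, -21, 3, 3]
Stage 4 (DELAY): [0, 0, 18, -21, 3] = [0, 0, 18, -21, 3] -> [0, 0, 18, -21, 3]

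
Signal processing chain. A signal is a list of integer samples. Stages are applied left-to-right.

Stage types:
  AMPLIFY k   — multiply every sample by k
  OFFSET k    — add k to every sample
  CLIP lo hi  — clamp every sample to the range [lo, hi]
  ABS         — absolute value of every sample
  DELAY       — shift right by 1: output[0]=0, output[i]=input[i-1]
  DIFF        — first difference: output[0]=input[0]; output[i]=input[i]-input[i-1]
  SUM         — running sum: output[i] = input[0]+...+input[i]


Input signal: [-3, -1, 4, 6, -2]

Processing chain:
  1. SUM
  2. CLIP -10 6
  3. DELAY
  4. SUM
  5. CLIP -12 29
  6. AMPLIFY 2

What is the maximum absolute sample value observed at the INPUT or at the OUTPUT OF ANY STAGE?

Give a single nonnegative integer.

Answer: 14

Derivation:
Input: [-3, -1, 4, 6, -2] (max |s|=6)
Stage 1 (SUM): sum[0..0]=-3, sum[0..1]=-4, sum[0..2]=0, sum[0..3]=6, sum[0..4]=4 -> [-3, -4, 0, 6, 4] (max |s|=6)
Stage 2 (CLIP -10 6): clip(-3,-10,6)=-3, clip(-4,-10,6)=-4, clip(0,-10,6)=0, clip(6,-10,6)=6, clip(4,-10,6)=4 -> [-3, -4, 0, 6, 4] (max |s|=6)
Stage 3 (DELAY): [0, -3, -4, 0, 6] = [0, -3, -4, 0, 6] -> [0, -3, -4, 0, 6] (max |s|=6)
Stage 4 (SUM): sum[0..0]=0, sum[0..1]=-3, sum[0..2]=-7, sum[0..3]=-7, sum[0..4]=-1 -> [0, -3, -7, -7, -1] (max |s|=7)
Stage 5 (CLIP -12 29): clip(0,-12,29)=0, clip(-3,-12,29)=-3, clip(-7,-12,29)=-7, clip(-7,-12,29)=-7, clip(-1,-12,29)=-1 -> [0, -3, -7, -7, -1] (max |s|=7)
Stage 6 (AMPLIFY 2): 0*2=0, -3*2=-6, -7*2=-14, -7*2=-14, -1*2=-2 -> [0, -6, -14, -14, -2] (max |s|=14)
Overall max amplitude: 14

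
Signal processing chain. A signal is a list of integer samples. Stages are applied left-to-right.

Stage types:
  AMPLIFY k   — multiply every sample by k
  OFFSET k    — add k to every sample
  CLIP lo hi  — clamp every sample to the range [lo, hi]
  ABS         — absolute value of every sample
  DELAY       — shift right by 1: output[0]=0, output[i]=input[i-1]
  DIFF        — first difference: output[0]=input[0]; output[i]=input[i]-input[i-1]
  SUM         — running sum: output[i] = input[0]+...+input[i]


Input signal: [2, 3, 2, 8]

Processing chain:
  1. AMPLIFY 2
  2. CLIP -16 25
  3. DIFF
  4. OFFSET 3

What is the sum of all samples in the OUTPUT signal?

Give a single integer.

Answer: 28

Derivation:
Input: [2, 3, 2, 8]
Stage 1 (AMPLIFY 2): 2*2=4, 3*2=6, 2*2=4, 8*2=16 -> [4, 6, 4, 16]
Stage 2 (CLIP -16 25): clip(4,-16,25)=4, clip(6,-16,25)=6, clip(4,-16,25)=4, clip(16,-16,25)=16 -> [4, 6, 4, 16]
Stage 3 (DIFF): s[0]=4, 6-4=2, 4-6=-2, 16-4=12 -> [4, 2, -2, 12]
Stage 4 (OFFSET 3): 4+3=7, 2+3=5, -2+3=1, 12+3=15 -> [7, 5, 1, 15]
Output sum: 28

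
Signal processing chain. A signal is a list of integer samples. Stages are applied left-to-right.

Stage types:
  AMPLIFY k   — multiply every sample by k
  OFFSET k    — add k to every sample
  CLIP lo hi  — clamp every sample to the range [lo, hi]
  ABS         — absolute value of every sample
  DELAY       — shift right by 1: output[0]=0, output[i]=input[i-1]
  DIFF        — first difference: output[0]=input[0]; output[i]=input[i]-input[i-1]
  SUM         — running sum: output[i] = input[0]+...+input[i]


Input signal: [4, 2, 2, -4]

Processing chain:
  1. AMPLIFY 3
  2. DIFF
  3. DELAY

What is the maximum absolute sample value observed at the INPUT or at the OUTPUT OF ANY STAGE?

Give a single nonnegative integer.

Answer: 18

Derivation:
Input: [4, 2, 2, -4] (max |s|=4)
Stage 1 (AMPLIFY 3): 4*3=12, 2*3=6, 2*3=6, -4*3=-12 -> [12, 6, 6, -12] (max |s|=12)
Stage 2 (DIFF): s[0]=12, 6-12=-6, 6-6=0, -12-6=-18 -> [12, -6, 0, -18] (max |s|=18)
Stage 3 (DELAY): [0, 12, -6, 0] = [0, 12, -6, 0] -> [0, 12, -6, 0] (max |s|=12)
Overall max amplitude: 18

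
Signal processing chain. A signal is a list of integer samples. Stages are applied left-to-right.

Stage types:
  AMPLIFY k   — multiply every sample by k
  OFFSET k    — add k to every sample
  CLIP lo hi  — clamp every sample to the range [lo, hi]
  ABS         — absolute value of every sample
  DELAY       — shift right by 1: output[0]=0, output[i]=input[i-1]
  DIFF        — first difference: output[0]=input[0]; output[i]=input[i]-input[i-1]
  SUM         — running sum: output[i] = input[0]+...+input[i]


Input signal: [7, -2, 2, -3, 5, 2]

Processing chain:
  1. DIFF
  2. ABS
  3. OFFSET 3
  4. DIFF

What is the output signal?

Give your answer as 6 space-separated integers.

Answer: 10 2 -5 1 3 -5

Derivation:
Input: [7, -2, 2, -3, 5, 2]
Stage 1 (DIFF): s[0]=7, -2-7=-9, 2--2=4, -3-2=-5, 5--3=8, 2-5=-3 -> [7, -9, 4, -5, 8, -3]
Stage 2 (ABS): |7|=7, |-9|=9, |4|=4, |-5|=5, |8|=8, |-3|=3 -> [7, 9, 4, 5, 8, 3]
Stage 3 (OFFSET 3): 7+3=10, 9+3=12, 4+3=7, 5+3=8, 8+3=11, 3+3=6 -> [10, 12, 7, 8, 11, 6]
Stage 4 (DIFF): s[0]=10, 12-10=2, 7-12=-5, 8-7=1, 11-8=3, 6-11=-5 -> [10, 2, -5, 1, 3, -5]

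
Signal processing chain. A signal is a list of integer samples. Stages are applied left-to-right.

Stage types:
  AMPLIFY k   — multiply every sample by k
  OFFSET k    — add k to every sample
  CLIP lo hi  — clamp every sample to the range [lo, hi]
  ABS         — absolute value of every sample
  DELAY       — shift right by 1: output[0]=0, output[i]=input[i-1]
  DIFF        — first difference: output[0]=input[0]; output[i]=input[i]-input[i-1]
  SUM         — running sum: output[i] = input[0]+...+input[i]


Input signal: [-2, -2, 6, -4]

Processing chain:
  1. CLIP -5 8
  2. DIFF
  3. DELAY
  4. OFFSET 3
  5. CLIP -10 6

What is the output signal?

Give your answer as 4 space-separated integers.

Answer: 3 1 3 6

Derivation:
Input: [-2, -2, 6, -4]
Stage 1 (CLIP -5 8): clip(-2,-5,8)=-2, clip(-2,-5,8)=-2, clip(6,-5,8)=6, clip(-4,-5,8)=-4 -> [-2, -2, 6, -4]
Stage 2 (DIFF): s[0]=-2, -2--2=0, 6--2=8, -4-6=-10 -> [-2, 0, 8, -10]
Stage 3 (DELAY): [0, -2, 0, 8] = [0, -2, 0, 8] -> [0, -2, 0, 8]
Stage 4 (OFFSET 3): 0+3=3, -2+3=1, 0+3=3, 8+3=11 -> [3, 1, 3, 11]
Stage 5 (CLIP -10 6): clip(3,-10,6)=3, clip(1,-10,6)=1, clip(3,-10,6)=3, clip(11,-10,6)=6 -> [3, 1, 3, 6]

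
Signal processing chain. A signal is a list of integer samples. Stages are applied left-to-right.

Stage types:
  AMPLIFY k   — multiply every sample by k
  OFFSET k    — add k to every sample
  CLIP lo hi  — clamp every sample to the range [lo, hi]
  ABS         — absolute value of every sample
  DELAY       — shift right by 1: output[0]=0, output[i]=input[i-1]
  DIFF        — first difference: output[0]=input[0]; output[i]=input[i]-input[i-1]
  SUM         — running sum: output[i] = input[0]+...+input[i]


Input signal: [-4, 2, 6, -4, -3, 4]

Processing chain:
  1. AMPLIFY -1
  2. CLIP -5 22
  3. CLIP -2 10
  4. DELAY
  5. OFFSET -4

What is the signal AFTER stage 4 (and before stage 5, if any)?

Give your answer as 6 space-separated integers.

Input: [-4, 2, 6, -4, -3, 4]
Stage 1 (AMPLIFY -1): -4*-1=4, 2*-1=-2, 6*-1=-6, -4*-1=4, -3*-1=3, 4*-1=-4 -> [4, -2, -6, 4, 3, -4]
Stage 2 (CLIP -5 22): clip(4,-5,22)=4, clip(-2,-5,22)=-2, clip(-6,-5,22)=-5, clip(4,-5,22)=4, clip(3,-5,22)=3, clip(-4,-5,22)=-4 -> [4, -2, -5, 4, 3, -4]
Stage 3 (CLIP -2 10): clip(4,-2,10)=4, clip(-2,-2,10)=-2, clip(-5,-2,10)=-2, clip(4,-2,10)=4, clip(3,-2,10)=3, clip(-4,-2,10)=-2 -> [4, -2, -2, 4, 3, -2]
Stage 4 (DELAY): [0, 4, -2, -2, 4, 3] = [0, 4, -2, -2, 4, 3] -> [0, 4, -2, -2, 4, 3]

Answer: 0 4 -2 -2 4 3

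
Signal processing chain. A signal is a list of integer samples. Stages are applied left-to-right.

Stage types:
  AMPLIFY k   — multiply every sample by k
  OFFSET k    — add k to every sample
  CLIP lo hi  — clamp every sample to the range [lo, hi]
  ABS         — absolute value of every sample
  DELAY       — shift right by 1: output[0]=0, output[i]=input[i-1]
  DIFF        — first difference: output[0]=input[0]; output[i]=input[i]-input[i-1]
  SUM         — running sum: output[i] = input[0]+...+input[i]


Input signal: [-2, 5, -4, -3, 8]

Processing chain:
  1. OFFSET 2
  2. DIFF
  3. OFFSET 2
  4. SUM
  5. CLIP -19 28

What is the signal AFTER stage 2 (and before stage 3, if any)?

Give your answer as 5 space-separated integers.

Answer: 0 7 -9 1 11

Derivation:
Input: [-2, 5, -4, -3, 8]
Stage 1 (OFFSET 2): -2+2=0, 5+2=7, -4+2=-2, -3+2=-1, 8+2=10 -> [0, 7, -2, -1, 10]
Stage 2 (DIFF): s[0]=0, 7-0=7, -2-7=-9, -1--2=1, 10--1=11 -> [0, 7, -9, 1, 11]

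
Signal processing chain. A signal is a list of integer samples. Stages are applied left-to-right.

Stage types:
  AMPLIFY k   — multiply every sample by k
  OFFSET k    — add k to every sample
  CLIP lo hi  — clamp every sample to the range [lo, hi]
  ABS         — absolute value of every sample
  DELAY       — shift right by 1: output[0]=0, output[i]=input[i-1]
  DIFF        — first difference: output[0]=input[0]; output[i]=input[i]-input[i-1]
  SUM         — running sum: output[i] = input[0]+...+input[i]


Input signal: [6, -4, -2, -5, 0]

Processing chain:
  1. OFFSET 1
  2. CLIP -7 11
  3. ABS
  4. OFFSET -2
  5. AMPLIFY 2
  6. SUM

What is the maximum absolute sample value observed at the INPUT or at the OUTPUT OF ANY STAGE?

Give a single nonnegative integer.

Answer: 14

Derivation:
Input: [6, -4, -2, -5, 0] (max |s|=6)
Stage 1 (OFFSET 1): 6+1=7, -4+1=-3, -2+1=-1, -5+1=-4, 0+1=1 -> [7, -3, -1, -4, 1] (max |s|=7)
Stage 2 (CLIP -7 11): clip(7,-7,11)=7, clip(-3,-7,11)=-3, clip(-1,-7,11)=-1, clip(-4,-7,11)=-4, clip(1,-7,11)=1 -> [7, -3, -1, -4, 1] (max |s|=7)
Stage 3 (ABS): |7|=7, |-3|=3, |-1|=1, |-4|=4, |1|=1 -> [7, 3, 1, 4, 1] (max |s|=7)
Stage 4 (OFFSET -2): 7+-2=5, 3+-2=1, 1+-2=-1, 4+-2=2, 1+-2=-1 -> [5, 1, -1, 2, -1] (max |s|=5)
Stage 5 (AMPLIFY 2): 5*2=10, 1*2=2, -1*2=-2, 2*2=4, -1*2=-2 -> [10, 2, -2, 4, -2] (max |s|=10)
Stage 6 (SUM): sum[0..0]=10, sum[0..1]=12, sum[0..2]=10, sum[0..3]=14, sum[0..4]=12 -> [10, 12, 10, 14, 12] (max |s|=14)
Overall max amplitude: 14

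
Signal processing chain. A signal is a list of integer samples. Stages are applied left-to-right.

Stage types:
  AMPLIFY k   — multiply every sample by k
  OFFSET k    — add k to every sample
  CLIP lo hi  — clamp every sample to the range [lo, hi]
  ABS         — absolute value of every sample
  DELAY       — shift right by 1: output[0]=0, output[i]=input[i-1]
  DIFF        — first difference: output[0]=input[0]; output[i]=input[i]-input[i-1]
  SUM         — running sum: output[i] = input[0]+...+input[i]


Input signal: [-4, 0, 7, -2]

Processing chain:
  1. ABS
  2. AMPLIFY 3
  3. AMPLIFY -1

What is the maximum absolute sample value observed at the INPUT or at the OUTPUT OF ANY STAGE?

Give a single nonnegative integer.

Answer: 21

Derivation:
Input: [-4, 0, 7, -2] (max |s|=7)
Stage 1 (ABS): |-4|=4, |0|=0, |7|=7, |-2|=2 -> [4, 0, 7, 2] (max |s|=7)
Stage 2 (AMPLIFY 3): 4*3=12, 0*3=0, 7*3=21, 2*3=6 -> [12, 0, 21, 6] (max |s|=21)
Stage 3 (AMPLIFY -1): 12*-1=-12, 0*-1=0, 21*-1=-21, 6*-1=-6 -> [-12, 0, -21, -6] (max |s|=21)
Overall max amplitude: 21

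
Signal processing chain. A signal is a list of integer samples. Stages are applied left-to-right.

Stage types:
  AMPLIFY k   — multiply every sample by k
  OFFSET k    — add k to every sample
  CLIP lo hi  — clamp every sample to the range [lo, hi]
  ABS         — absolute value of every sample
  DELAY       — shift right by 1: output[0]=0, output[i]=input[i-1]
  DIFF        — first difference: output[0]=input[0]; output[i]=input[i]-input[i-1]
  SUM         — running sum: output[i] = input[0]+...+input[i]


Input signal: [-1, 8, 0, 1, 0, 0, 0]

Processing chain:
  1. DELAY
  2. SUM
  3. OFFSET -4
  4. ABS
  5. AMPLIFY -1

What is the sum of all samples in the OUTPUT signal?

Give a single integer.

Input: [-1, 8, 0, 1, 0, 0, 0]
Stage 1 (DELAY): [0, -1, 8, 0, 1, 0, 0] = [0, -1, 8, 0, 1, 0, 0] -> [0, -1, 8, 0, 1, 0, 0]
Stage 2 (SUM): sum[0..0]=0, sum[0..1]=-1, sum[0..2]=7, sum[0..3]=7, sum[0..4]=8, sum[0..5]=8, sum[0..6]=8 -> [0, -1, 7, 7, 8, 8, 8]
Stage 3 (OFFSET -4): 0+-4=-4, -1+-4=-5, 7+-4=3, 7+-4=3, 8+-4=4, 8+-4=4, 8+-4=4 -> [-4, -5, 3, 3, 4, 4, 4]
Stage 4 (ABS): |-4|=4, |-5|=5, |3|=3, |3|=3, |4|=4, |4|=4, |4|=4 -> [4, 5, 3, 3, 4, 4, 4]
Stage 5 (AMPLIFY -1): 4*-1=-4, 5*-1=-5, 3*-1=-3, 3*-1=-3, 4*-1=-4, 4*-1=-4, 4*-1=-4 -> [-4, -5, -3, -3, -4, -4, -4]
Output sum: -27

Answer: -27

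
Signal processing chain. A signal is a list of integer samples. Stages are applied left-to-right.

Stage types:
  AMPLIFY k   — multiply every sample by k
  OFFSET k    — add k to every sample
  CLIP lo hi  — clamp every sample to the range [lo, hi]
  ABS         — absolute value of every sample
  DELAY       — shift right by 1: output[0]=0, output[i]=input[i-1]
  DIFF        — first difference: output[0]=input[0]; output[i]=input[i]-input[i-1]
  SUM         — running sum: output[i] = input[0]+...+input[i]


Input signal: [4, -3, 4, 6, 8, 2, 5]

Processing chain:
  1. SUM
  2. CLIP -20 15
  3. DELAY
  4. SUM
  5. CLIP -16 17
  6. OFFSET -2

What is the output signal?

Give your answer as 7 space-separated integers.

Input: [4, -3, 4, 6, 8, 2, 5]
Stage 1 (SUM): sum[0..0]=4, sum[0..1]=1, sum[0..2]=5, sum[0..3]=11, sum[0..4]=19, sum[0..5]=21, sum[0..6]=26 -> [4, 1, 5, 11, 19, 21, 26]
Stage 2 (CLIP -20 15): clip(4,-20,15)=4, clip(1,-20,15)=1, clip(5,-20,15)=5, clip(11,-20,15)=11, clip(19,-20,15)=15, clip(21,-20,15)=15, clip(26,-20,15)=15 -> [4, 1, 5, 11, 15, 15, 15]
Stage 3 (DELAY): [0, 4, 1, 5, 11, 15, 15] = [0, 4, 1, 5, 11, 15, 15] -> [0, 4, 1, 5, 11, 15, 15]
Stage 4 (SUM): sum[0..0]=0, sum[0..1]=4, sum[0..2]=5, sum[0..3]=10, sum[0..4]=21, sum[0..5]=36, sum[0..6]=51 -> [0, 4, 5, 10, 21, 36, 51]
Stage 5 (CLIP -16 17): clip(0,-16,17)=0, clip(4,-16,17)=4, clip(5,-16,17)=5, clip(10,-16,17)=10, clip(21,-16,17)=17, clip(36,-16,17)=17, clip(51,-16,17)=17 -> [0, 4, 5, 10, 17, 17, 17]
Stage 6 (OFFSET -2): 0+-2=-2, 4+-2=2, 5+-2=3, 10+-2=8, 17+-2=15, 17+-2=15, 17+-2=15 -> [-2, 2, 3, 8, 15, 15, 15]

Answer: -2 2 3 8 15 15 15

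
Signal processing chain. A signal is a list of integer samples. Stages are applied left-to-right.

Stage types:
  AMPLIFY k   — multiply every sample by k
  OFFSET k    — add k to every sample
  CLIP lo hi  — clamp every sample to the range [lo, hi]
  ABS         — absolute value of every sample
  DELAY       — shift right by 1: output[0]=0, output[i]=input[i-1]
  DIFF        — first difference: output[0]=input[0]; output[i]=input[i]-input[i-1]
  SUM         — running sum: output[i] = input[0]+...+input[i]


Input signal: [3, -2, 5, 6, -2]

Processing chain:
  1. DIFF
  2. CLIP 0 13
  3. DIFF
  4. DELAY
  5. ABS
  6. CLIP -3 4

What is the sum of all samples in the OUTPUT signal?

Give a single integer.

Answer: 14

Derivation:
Input: [3, -2, 5, 6, -2]
Stage 1 (DIFF): s[0]=3, -2-3=-5, 5--2=7, 6-5=1, -2-6=-8 -> [3, -5, 7, 1, -8]
Stage 2 (CLIP 0 13): clip(3,0,13)=3, clip(-5,0,13)=0, clip(7,0,13)=7, clip(1,0,13)=1, clip(-8,0,13)=0 -> [3, 0, 7, 1, 0]
Stage 3 (DIFF): s[0]=3, 0-3=-3, 7-0=7, 1-7=-6, 0-1=-1 -> [3, -3, 7, -6, -1]
Stage 4 (DELAY): [0, 3, -3, 7, -6] = [0, 3, -3, 7, -6] -> [0, 3, -3, 7, -6]
Stage 5 (ABS): |0|=0, |3|=3, |-3|=3, |7|=7, |-6|=6 -> [0, 3, 3, 7, 6]
Stage 6 (CLIP -3 4): clip(0,-3,4)=0, clip(3,-3,4)=3, clip(3,-3,4)=3, clip(7,-3,4)=4, clip(6,-3,4)=4 -> [0, 3, 3, 4, 4]
Output sum: 14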